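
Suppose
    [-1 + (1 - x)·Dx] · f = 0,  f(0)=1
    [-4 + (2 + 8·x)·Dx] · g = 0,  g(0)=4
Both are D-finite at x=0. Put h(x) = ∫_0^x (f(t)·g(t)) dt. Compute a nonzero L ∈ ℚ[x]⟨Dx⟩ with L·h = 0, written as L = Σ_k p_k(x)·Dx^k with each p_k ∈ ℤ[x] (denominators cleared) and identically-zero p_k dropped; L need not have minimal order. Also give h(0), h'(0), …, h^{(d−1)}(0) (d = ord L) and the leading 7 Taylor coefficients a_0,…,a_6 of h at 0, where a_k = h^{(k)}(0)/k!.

L = (3 + 2·x)·Dx + (-1 - 3·x + 4·x^2)·Dx^2  (order 2).
h: a_k = 0, 4, 6, 4/3, 5, -4, 46/3, …
ICs: h(0) = 0, h′(0) = 4.

f: a_k = 1, 1, 1, 1, 1, 1, 1, …
g: a_k = 4, 8, -8, 16, -40, 112, -336, …
L₀ := L_f ⊗_s L_g (sym. prod.), ord ≤ 1.
∫: right-multiply L₀ by Dx.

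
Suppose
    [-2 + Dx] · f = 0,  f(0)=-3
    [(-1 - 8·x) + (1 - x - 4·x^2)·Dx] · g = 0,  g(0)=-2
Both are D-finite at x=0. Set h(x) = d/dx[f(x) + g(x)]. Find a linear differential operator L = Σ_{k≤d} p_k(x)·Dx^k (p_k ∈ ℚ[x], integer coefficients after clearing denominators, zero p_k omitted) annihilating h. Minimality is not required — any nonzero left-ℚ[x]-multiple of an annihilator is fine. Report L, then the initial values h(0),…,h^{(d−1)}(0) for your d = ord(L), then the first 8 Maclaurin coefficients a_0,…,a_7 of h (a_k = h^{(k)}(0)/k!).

f: a_k = -3, -6, -6, -4, -2, -4/5, -4/15, -8/105, …
g: a_k = -2, -2, -10, -18, -58, -130, -362, -882, …
Sum ⇒ L₀ = lclm(L_f,L_g) in ℚ(x)⟨Dx⟩.
Differentiate: ansatz ord ≤ ord L₀ ⇒ L.
L = (34 + 452·x + 512·x^2 + 1920·x^3 + 768·x^4) + (-25 - 228·x - 334·x^2 - 864·x^3 + 160·x^4 + 256·x^5)·Dx + (4 + x + 39·x^2 - 48·x^3 - 272·x^4 - 128·x^5)·Dx^2  (order 2).
h: a_k = -8, -32, -66, -240, -654, -10868/5, -92618/15, -1957216/105, …
ICs: h(0) = -8, h′(0) = -32.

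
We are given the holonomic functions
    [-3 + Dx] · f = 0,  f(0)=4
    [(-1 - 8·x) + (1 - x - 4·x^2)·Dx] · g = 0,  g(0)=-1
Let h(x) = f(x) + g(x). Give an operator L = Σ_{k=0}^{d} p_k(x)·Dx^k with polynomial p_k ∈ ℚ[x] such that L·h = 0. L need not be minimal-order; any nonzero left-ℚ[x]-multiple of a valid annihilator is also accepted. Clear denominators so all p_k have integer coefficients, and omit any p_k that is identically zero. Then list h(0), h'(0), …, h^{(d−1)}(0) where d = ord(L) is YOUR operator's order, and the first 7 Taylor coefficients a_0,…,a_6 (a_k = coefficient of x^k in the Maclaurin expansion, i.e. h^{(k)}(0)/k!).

f: a_k = 4, 12, 18, 18, 27/2, 81/10, 81/20, …
g: a_k = -1, -1, -5, -9, -29, -65, -181, …
f+g: L₀ = lclm(L_f,L_g), ord ≤ 1+1.
L = (21 + 9·x + 396·x^2 + 288·x^3) + (-1 - 42·x - 159·x^2 + 72·x^3 + 144·x^4)·Dx + (-2 + 13·x + 9·x^2 - 56·x^3 - 48·x^4)·Dx^2  (order 2).
h: a_k = 3, 11, 13, 9, -31/2, -569/10, -3539/20, …
ICs: h(0) = 3, h′(0) = 11.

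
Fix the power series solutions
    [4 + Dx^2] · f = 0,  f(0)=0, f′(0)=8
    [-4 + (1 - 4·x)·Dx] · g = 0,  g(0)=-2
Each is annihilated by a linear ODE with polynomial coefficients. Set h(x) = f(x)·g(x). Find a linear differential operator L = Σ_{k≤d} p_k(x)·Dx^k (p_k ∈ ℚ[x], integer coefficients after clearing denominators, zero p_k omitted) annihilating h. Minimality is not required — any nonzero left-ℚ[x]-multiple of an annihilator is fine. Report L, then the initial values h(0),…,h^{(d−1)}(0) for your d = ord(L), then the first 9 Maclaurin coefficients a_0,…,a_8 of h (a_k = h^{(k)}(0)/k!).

L = (-4 + 16·x) + 8·Dx + (-1 + 4·x)·Dx^2  (order 2).
h: a_k = 0, -16, -64, -736/3, -2944/3, -58912/15, -235648/15, -19794368/315, -79177472/315, …
ICs: h(0) = 0, h′(0) = -16.

f: a_k = 0, 8, 0, -16/3, 0, 16/15, 0, -32/315, 0, …
g: a_k = -2, -8, -32, -128, -512, -2048, -8192, -32768, -131072, …
Product ⇒ symmetric product L₀, ord ≤ 2.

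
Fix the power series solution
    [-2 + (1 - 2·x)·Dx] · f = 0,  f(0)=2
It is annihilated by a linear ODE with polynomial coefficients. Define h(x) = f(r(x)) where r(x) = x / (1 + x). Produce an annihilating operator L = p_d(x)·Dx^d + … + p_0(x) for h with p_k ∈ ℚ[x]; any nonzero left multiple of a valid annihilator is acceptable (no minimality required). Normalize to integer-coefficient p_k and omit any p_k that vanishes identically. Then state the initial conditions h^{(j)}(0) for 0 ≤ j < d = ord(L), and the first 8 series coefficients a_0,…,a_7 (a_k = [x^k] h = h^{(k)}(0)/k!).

L = 2 + (-1 + x^2)·Dx  (order 1).
h: a_k = 2, 4, 4, 4, 4, 4, 4, 4, …
ICs: h(0) = 2.

f: a_k = 2, 4, 8, 16, 32, 64, 128, 256, …
f∘r: x↦r, Dx↦Dx/r' in L_f ⇒ L₀.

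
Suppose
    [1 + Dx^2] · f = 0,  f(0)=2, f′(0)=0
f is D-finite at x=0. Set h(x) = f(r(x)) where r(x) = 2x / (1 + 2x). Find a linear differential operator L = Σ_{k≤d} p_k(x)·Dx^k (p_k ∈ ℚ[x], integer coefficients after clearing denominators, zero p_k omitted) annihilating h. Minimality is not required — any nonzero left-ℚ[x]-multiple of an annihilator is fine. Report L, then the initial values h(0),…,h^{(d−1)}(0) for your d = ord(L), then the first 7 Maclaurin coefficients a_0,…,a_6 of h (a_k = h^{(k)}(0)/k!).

f: a_k = 2, 0, -1, 0, 1/12, 0, -1/360, …
f∘r: x↦r, Dx↦Dx/r' in L_f ⇒ L₀.
L = 4 + (4 + 24·x + 48·x^2 + 32·x^3)·Dx + (1 + 8·x + 24·x^2 + 32·x^3 + 16·x^4)·Dx^2  (order 2).
h: a_k = 2, 0, -4, 16, -140/3, 352/3, -12008/45, …
ICs: h(0) = 2, h′(0) = 0.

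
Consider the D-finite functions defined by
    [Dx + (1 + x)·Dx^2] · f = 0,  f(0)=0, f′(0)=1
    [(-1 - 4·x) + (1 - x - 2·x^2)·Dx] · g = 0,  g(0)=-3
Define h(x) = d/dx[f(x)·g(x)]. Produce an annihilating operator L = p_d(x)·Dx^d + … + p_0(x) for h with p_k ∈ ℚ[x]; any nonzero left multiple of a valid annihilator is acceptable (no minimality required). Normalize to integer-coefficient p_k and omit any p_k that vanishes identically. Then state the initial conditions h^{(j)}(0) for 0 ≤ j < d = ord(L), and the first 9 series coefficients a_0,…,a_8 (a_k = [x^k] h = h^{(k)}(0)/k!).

f: a_k = 0, 1, -1/2, 1/3, -1/4, 1/5, -1/6, 1/7, -1/8, …
g: a_k = -3, -3, -9, -15, -33, -63, -129, -255, -513, …
Product ⇒ symmetric product L₀, ord ≤ 2.
h=h₀': d/dx-closure on L₀ ⇒ L.
L = (72 + 180·x + 144·x^2) + (13 + 93·x + 192·x^2 + 112·x^3)·Dx + (-5 - 8·x + 15·x^2 + 34·x^3 + 16·x^4)·Dx^2  (order 2).
h: a_k = -3, -3, -51/2, -43, -567/4, -2961/10, -14907/20, -11469/7, -1053597/280, …
ICs: h(0) = -3, h′(0) = -3.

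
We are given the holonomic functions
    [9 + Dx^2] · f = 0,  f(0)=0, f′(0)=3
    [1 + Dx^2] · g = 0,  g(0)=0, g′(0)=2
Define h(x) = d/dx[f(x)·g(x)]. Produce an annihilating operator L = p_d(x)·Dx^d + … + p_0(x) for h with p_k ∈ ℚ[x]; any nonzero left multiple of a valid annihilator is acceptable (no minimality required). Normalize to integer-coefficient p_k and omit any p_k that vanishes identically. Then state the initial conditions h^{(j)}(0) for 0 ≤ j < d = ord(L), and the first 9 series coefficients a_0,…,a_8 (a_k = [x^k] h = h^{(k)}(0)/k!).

L = 64 + 20·Dx^2 + Dx^4  (order 4).
h: a_k = 0, 12, 0, -40, 0, 168/5, 0, -272/21, 0, …
ICs: h(0) = 0, h′(0) = 12, h′′(0) = 0, h′′′(0) = -240.

f: a_k = 0, 3, 0, -9/2, 0, 81/40, 0, -243/560, 0, …
g: a_k = 0, 2, 0, -1/3, 0, 1/60, 0, -1/2520, 0, …
Product ⇒ symmetric product L₀, ord ≤ 4.
h₀' ⇒ L via d/dx closure of L₀.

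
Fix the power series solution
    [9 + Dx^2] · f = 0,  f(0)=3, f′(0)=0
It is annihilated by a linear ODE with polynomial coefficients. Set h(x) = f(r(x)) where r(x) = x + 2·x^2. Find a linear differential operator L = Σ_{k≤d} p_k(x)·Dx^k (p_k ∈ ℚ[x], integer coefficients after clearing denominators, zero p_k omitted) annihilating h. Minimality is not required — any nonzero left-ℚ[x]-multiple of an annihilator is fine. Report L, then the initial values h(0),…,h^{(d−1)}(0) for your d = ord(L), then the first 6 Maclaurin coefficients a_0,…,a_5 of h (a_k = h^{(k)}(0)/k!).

L = (9 + 108·x + 432·x^2 + 576·x^3) - 4·Dx + (1 + 4·x)·Dx^2  (order 2).
h: a_k = 3, 0, -27/2, -54, -351/8, 81, …
ICs: h(0) = 3, h′(0) = 0.

f: a_k = 3, 0, -27/2, 0, 81/8, 0, …
h₀=f(r): pull back L_f along r ⇒ L₀.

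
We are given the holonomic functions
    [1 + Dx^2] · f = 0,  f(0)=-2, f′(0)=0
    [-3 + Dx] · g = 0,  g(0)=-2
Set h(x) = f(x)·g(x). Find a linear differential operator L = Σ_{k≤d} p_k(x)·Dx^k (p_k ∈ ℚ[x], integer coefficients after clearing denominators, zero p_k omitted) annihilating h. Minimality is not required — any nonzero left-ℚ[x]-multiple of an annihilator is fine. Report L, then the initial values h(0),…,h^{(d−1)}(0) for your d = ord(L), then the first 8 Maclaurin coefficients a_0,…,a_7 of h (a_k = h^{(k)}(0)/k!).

L = 10 - 6·Dx + Dx^2  (order 2).
h: a_k = 4, 12, 16, 12, 14/3, -2/5, -88/45, -166/105, …
ICs: h(0) = 4, h′(0) = 12.

f: a_k = -2, 0, 1, 0, -1/12, 0, 1/360, 0, …
g: a_k = -2, -6, -9, -9, -27/4, -81/20, -81/40, -243/280, …
h₀=f·g: eliminate ⇒ L₀, order ≤ 2·1.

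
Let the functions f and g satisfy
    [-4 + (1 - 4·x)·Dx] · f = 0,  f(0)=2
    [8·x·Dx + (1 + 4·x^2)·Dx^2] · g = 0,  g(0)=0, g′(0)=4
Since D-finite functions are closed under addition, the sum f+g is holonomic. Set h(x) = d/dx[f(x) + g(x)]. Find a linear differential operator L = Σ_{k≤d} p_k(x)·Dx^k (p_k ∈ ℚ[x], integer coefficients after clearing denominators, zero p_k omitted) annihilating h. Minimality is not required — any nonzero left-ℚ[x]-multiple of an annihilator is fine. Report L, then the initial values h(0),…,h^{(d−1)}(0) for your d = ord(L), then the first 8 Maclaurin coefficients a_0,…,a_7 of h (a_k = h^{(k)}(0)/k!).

f: a_k = 2, 8, 32, 128, 512, 2048, 8192, 32768, …
g: a_k = 0, 4, 0, -16/3, 0, 64/5, 0, -256/7, …
f+g: L₀ = lclm(L_f,L_g), ord ≤ 1+2.
h₀' ⇒ L via d/dx closure of L₀.
L = (-8 + 128·x + 96·x^2) + (13 - 8·x + 100·x^2 + 96·x^3)·Dx + (-1 + 3·x + 12·x^3 + 16·x^4)·Dx^2  (order 2).
h: a_k = 12, 64, 368, 2048, 10304, 49152, 229120, 1048576, …
ICs: h(0) = 12, h′(0) = 64.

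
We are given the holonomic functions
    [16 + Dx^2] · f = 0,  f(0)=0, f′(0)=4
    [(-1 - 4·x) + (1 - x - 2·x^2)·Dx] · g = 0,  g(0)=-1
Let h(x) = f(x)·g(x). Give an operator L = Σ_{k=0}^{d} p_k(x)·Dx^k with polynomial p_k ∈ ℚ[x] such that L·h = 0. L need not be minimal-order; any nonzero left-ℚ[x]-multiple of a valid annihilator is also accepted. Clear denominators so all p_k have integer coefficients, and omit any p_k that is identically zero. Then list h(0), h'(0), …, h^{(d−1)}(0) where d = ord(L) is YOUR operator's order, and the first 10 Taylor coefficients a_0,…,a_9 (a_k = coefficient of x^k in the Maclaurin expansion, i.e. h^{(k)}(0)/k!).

L = (-12 + 16·x + 32·x^2) + (2 + 8·x)·Dx + (-1 + x + 2·x^2)·Dx^2  (order 2).
h: a_k = 0, -4, -4, -4/3, -28/3, -308/15, -196/5, -4852/63, -48956/315, -879332/2835, …
ICs: h(0) = 0, h′(0) = -4.

f: a_k = 0, 4, 0, -32/3, 0, 128/15, 0, -1024/315, 0, 2048/2835, …
g: a_k = -1, -1, -3, -5, -11, -21, -43, -85, -171, -341, …
L₀ := L_f ⊗_s L_g (sym. prod.), ord ≤ 2.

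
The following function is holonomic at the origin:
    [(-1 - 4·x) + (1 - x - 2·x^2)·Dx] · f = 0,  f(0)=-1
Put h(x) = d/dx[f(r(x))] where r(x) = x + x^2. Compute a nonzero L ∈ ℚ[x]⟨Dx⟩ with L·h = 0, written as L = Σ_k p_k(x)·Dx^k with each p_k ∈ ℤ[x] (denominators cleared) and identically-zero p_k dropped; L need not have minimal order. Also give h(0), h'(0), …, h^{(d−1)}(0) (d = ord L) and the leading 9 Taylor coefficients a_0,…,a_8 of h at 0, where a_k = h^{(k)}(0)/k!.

L = (8 + 10·x + 30·x^2 + 40·x^3 + 20·x^4) + (-1 - x + 5·x^2 + 10·x^3 + 10·x^4 + 4·x^5)·Dx  (order 1).
h: a_k = -1, -8, -33, -116, -400, -1314, -4179, -13056, -40131, …
ICs: h(0) = -1.

f: a_k = -1, -1, -3, -5, -11, -21, -43, -85, -171, …
Substitute x→r, Dx→(1/r')Dx; clear ⇒ L₀.
h=h₀': d/dx-closure on L₀ ⇒ L.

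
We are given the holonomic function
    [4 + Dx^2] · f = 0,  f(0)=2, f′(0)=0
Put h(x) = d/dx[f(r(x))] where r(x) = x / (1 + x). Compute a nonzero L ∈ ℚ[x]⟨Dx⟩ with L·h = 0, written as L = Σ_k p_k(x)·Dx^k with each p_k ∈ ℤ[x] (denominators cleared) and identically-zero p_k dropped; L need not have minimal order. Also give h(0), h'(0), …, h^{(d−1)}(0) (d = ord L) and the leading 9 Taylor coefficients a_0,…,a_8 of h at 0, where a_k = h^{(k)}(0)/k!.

f: a_k = 2, 0, -4, 0, 4/3, 0, -8/45, 0, 4/315, …
L₀ from L_f via x↦r, Dx↦r'^{-1}Dx.
Derive L from L₀ (diff closure).
L = (10 + 12·x + 6·x^2) + (6 + 18·x + 18·x^2 + 6·x^3)·Dx + (1 + 4·x + 6·x^2 + 4·x^3 + x^4)·Dx^2  (order 2).
h: a_k = 0, -8, 24, -128/3, 160/3, -616/15, -56/5, 37664/315, -10336/35, …
ICs: h(0) = 0, h′(0) = -8.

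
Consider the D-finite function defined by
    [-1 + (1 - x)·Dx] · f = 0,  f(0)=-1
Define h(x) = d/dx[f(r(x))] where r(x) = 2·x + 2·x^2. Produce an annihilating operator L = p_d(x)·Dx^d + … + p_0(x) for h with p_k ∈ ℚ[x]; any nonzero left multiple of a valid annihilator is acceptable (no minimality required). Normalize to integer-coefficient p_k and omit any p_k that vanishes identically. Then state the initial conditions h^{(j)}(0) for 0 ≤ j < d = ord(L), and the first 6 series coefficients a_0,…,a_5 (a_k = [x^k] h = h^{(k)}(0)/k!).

f: a_k = -1, -1, -1, -1, -1, -1, …
Change of var in L_f (x↦r) gives L₀.
h₀' ⇒ L via d/dx closure of L₀.
L = (6 + 12·x + 12·x^2) + (-1 + 6·x^2 + 4·x^3)·Dx  (order 1).
h: a_k = -2, -12, -48, -176, -600, -1968, …
ICs: h(0) = -2.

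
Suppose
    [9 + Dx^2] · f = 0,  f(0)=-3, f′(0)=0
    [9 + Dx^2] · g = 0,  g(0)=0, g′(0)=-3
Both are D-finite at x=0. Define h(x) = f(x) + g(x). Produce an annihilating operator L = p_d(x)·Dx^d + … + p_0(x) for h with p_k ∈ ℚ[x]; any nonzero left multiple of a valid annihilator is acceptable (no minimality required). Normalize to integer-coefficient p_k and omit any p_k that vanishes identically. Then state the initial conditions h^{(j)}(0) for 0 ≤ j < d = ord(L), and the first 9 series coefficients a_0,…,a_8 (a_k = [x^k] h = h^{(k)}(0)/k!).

L = 9 + Dx^2  (order 2).
h: a_k = -3, -3, 27/2, 9/2, -81/8, -81/40, 243/80, 243/560, -2187/4480, …
ICs: h(0) = -3, h′(0) = -3.

f: a_k = -3, 0, 27/2, 0, -81/8, 0, 243/80, 0, -2187/4480, …
g: a_k = 0, -3, 0, 9/2, 0, -81/40, 0, 243/560, 0, …
Sum ⇒ L₀ = lclm(L_f,L_g) in ℚ(x)⟨Dx⟩.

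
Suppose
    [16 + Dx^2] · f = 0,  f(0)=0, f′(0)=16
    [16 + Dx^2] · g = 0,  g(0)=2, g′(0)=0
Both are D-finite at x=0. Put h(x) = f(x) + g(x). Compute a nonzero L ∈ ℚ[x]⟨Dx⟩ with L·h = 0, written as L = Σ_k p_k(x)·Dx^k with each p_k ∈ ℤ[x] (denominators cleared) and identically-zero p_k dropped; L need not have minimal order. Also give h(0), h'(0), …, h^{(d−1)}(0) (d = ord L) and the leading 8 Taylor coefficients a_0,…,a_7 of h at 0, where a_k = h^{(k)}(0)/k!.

L = 16 + Dx^2  (order 2).
h: a_k = 2, 16, -16, -128/3, 64/3, 512/15, -512/45, -4096/315, …
ICs: h(0) = 2, h′(0) = 16.

f: a_k = 0, 16, 0, -128/3, 0, 512/15, 0, -4096/315, …
g: a_k = 2, 0, -16, 0, 64/3, 0, -512/45, 0, …
f+g: L₀ = lclm(L_f,L_g), ord ≤ 2+2.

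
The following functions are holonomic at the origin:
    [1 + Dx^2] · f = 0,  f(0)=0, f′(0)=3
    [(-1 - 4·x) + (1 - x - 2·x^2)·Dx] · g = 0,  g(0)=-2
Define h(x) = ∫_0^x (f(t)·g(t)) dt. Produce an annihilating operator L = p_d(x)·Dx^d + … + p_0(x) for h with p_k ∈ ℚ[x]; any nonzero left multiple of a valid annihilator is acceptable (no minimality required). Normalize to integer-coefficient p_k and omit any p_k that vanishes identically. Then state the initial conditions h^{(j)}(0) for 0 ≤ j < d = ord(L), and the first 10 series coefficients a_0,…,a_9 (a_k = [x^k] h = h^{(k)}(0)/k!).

f: a_k = 0, 3, 0, -1/2, 0, 1/40, 0, -1/1680, 0, 1/120960, …
g: a_k = -2, -2, -6, -10, -22, -42, -86, -170, -342, -682, …
h₀=f·g: eliminate ⇒ L₀, order ≤ 2·1.
Integrate: L := L₀·Dx.
L = (3 + x + 2·x^2)·Dx + (2 + 8·x)·Dx^2 + (-1 + x + 2·x^2)·Dx^3  (order 3).
h: a_k = 0, 0, -3, -2, -17/4, -29/5, -1261/120, -2421/140, -41521/1344, -410969/7560, …
ICs: h(0) = 0, h′(0) = 0, h′′(0) = -6.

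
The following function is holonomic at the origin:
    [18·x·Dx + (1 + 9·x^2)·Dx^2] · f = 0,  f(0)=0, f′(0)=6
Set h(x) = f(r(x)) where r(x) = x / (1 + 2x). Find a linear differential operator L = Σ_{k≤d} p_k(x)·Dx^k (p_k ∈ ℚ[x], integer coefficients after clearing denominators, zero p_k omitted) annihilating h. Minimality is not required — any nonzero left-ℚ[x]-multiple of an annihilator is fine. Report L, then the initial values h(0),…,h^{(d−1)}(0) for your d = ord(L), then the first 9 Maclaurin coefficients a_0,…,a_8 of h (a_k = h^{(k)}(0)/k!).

f: a_k = 0, 6, 0, -18, 0, 486/5, 0, -4374/7, 0, …
h₀=f(r): pull back L_f along r ⇒ L₀.
L = (4 + 26·x)·Dx + (1 + 4·x + 13·x^2)·Dx^2  (order 2).
h: a_k = 0, 6, -12, 6, 60, -1194/5, 276, 8898/7, -7140, …
ICs: h(0) = 0, h′(0) = 6.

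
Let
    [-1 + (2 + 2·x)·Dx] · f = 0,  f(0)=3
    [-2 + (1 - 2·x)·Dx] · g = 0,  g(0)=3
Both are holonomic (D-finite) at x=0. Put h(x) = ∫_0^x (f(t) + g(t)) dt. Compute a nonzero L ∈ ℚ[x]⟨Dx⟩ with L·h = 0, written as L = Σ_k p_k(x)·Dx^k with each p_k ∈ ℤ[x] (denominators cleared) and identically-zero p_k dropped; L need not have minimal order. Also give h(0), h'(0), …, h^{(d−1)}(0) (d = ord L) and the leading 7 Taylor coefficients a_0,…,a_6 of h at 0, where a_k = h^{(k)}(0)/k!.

L = (6 + 4·x)·Dx + (-11 - 20·x - 12·x^2)·Dx^2 + (2 + 2·x - 8·x^2 - 8·x^3)·Dx^3  (order 3).
h: a_k = 0, 6, 15/4, 31/8, 387/64, 6129/640, 8199/512, …
ICs: h(0) = 0, h′(0) = 6, h′′(0) = 15/2.

f: a_k = 3, 3/2, -3/8, 3/16, -15/128, 21/256, -63/1024, …
g: a_k = 3, 6, 12, 24, 48, 96, 192, …
Sum ⇒ L₀ = lclm(L_f,L_g) in ℚ(x)⟨Dx⟩.
h=∫₀ˣh₀: take L = L₀·Dx.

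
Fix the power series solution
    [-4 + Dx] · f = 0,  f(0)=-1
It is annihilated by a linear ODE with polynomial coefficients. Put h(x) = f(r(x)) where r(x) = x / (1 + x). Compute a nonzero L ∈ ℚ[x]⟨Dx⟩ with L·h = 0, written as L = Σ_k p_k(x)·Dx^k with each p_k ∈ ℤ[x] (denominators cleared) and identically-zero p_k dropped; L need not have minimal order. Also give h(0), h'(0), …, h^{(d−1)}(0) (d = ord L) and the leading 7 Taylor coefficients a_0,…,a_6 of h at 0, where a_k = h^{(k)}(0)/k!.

L = -4 + (1 + 2·x + x^2)·Dx  (order 1).
h: a_k = -1, -4, -4, 4/3, 4/3, -28/15, 44/45, …
ICs: h(0) = -1.

f: a_k = -1, -4, -8, -32/3, -32/3, -128/15, -256/45, …
h₀=f(r): pull back L_f along r ⇒ L₀.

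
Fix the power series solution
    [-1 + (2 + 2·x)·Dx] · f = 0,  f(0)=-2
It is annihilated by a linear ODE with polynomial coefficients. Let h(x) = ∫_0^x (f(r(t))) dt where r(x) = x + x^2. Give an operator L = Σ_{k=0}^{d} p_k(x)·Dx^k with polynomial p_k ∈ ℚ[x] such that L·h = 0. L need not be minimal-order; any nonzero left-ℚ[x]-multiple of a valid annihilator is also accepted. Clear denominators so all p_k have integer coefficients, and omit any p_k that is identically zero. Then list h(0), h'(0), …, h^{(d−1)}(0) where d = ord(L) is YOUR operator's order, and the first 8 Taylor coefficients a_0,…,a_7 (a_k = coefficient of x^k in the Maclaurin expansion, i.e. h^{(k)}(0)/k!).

L = (-1 - 2·x)·Dx + (2 + 2·x + 2·x^2)·Dx^2  (order 2).
h: a_k = 0, -2, -1/2, -1/4, 3/32, -3/320, -5/256, 57/3584, …
ICs: h(0) = 0, h′(0) = -2.

f: a_k = -2, -1, 1/4, -1/8, 5/64, -7/128, 21/512, -33/1024, …
h₀=f(r): pull back L_f along r ⇒ L₀.
Integrate: L := L₀·Dx.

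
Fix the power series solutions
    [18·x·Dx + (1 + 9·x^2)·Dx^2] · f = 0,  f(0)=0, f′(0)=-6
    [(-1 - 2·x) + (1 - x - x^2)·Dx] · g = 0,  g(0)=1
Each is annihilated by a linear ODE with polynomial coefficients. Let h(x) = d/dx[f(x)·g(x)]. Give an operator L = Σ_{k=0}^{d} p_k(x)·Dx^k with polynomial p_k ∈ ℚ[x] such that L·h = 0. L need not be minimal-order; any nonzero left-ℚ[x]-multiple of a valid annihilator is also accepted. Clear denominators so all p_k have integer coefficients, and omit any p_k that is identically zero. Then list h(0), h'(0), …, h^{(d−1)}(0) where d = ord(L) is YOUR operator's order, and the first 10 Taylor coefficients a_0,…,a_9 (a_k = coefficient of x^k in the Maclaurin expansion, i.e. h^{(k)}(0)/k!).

f: a_k = 0, -6, 0, 18, 0, -486/5, 0, 4374/7, 0, -4374, …
g: a_k = 1, 1, 2, 3, 5, 8, 13, 21, 34, 55, …
Product ⇒ symmetric product L₀, ord ≤ 2.
Derive L from L₀ (diff closure).
L = (-30 + 1134·x^2 + 1944·x^3 + 2916·x^4) + (12 + 42·x - 108·x^2 + 198·x^3 + 1944·x^4 + 1944·x^5)·Dx + (-1 - 8·x - 26·x^2 - 36·x^3 - 126·x^4 + 324·x^5 + 243·x^6)·Dx^2  (order 2).
h: a_k = -6, -12, 18, 0, -456, -2736/5, 15486/5, 98352/35, -225558/7, -226032/7, …
ICs: h(0) = -6, h′(0) = -12.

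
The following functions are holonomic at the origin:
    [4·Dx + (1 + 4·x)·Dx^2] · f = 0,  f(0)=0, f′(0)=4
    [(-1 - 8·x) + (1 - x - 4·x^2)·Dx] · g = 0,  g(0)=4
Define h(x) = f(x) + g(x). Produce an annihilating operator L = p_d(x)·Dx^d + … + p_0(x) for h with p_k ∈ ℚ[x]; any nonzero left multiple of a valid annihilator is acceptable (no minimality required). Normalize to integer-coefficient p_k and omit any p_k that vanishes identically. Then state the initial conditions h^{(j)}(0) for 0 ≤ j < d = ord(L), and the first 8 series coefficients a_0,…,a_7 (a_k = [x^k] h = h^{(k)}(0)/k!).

f: a_k = 0, 4, -8, 64/3, -64, 1024/5, -2048/3, 16384/7, …
g: a_k = 4, 4, 20, 36, 116, 260, 724, 1764, …
f+g: L₀ = lclm(L_f,L_g), ord ≤ 2+1.
L = (-268 - 1616·x - 5504·x^2 - 4608·x^3 - 6144·x^4)·Dx + (-11 - 360·x - 3008·x^2 - 7680·x^3 - 9472·x^4 - 10240·x^5)·Dx^2 + (7 + 67·x + 154·x^2 - 136·x^3 - 928·x^4 - 2176·x^5 - 2048·x^6)·Dx^3  (order 3).
h: a_k = 4, 8, 12, 172/3, 52, 2324/5, 124/3, 28732/7, …
ICs: h(0) = 4, h′(0) = 8, h′′(0) = 24.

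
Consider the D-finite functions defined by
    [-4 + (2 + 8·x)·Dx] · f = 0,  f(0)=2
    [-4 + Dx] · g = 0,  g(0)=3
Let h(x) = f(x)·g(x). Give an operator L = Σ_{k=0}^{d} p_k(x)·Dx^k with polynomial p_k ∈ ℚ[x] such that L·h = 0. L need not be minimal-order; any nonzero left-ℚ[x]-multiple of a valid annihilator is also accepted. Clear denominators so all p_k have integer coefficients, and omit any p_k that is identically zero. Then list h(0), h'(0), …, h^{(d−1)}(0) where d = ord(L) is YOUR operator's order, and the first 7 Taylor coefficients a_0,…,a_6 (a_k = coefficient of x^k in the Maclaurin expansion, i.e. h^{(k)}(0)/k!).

L = (-6 - 16·x) + (1 + 4·x)·Dx  (order 1).
h: a_k = 6, 36, 84, 136, 132, 856/5, -712/15, …
ICs: h(0) = 6.

f: a_k = 2, 4, -4, 8, -20, 56, -168, …
g: a_k = 3, 12, 24, 32, 32, 128/5, 256/15, …
Sym-product of L_f,L_g gives L₀ (≤ ord 1).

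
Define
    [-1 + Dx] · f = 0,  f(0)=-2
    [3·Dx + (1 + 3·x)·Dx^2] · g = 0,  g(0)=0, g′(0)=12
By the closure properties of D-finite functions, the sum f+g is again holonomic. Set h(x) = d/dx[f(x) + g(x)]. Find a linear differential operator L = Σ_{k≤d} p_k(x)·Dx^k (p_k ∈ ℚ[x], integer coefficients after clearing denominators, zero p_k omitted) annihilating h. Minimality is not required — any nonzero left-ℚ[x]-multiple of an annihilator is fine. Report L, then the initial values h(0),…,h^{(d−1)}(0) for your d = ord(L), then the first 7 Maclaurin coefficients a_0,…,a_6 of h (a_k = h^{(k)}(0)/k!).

L = (-21 - 9·x) + (17 - 6·x - 9·x^2)·Dx + (4 + 15·x + 9·x^2)·Dx^2  (order 2).
h: a_k = 10, -38, 107, -973/3, 11663/12, -174961/60, 3149279/360, …
ICs: h(0) = 10, h′(0) = -38.

f: a_k = -2, -2, -1, -1/3, -1/12, -1/60, -1/360, …
g: a_k = 0, 12, -18, 36, -81, 972/5, -486, …
h₀=f+g: left-lcm gives L₀, ord ≤ 3.
h=h₀': d/dx-closure on L₀ ⇒ L.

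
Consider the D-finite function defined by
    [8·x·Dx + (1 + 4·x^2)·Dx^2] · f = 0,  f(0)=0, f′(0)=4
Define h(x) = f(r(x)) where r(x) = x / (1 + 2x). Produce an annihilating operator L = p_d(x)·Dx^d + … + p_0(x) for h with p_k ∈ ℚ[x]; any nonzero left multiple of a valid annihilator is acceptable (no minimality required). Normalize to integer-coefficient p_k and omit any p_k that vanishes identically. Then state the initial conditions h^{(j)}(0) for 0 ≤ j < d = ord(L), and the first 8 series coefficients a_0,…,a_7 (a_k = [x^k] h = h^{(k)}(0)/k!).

L = (4 + 16·x)·Dx + (1 + 4·x + 8·x^2)·Dx^2  (order 2).
h: a_k = 0, 4, -8, 32/3, 0, -256/5, 512/3, -2048/7, …
ICs: h(0) = 0, h′(0) = 4.

f: a_k = 0, 4, 0, -16/3, 0, 64/5, 0, -256/7, …
h₀=f(r): pull back L_f along r ⇒ L₀.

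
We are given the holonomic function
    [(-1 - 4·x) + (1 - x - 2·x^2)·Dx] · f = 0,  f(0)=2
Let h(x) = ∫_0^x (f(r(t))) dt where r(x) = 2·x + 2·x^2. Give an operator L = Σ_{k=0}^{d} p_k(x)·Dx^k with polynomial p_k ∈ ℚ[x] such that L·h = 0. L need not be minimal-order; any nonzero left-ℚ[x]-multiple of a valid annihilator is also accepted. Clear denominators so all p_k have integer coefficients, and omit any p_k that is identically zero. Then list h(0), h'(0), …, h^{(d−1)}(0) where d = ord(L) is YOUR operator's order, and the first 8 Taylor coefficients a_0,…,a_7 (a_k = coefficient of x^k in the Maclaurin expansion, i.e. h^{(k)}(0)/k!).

f: a_k = 2, 2, 6, 10, 22, 42, 86, 170, …
f∘r: x↦r, Dx↦Dx/r' in L_f ⇒ L₀.
h=∫h₀ ⇒ L = L₀·Dx.
L = (2 + 20·x + 48·x^2 + 32·x^3)·Dx + (-1 + 2·x + 10·x^2 + 16·x^3 + 8·x^4)·Dx^2  (order 2).
h: a_k = 0, 2, 2, 28/3, 32, 616/5, 1496/3, 14416/7, …
ICs: h(0) = 0, h′(0) = 2.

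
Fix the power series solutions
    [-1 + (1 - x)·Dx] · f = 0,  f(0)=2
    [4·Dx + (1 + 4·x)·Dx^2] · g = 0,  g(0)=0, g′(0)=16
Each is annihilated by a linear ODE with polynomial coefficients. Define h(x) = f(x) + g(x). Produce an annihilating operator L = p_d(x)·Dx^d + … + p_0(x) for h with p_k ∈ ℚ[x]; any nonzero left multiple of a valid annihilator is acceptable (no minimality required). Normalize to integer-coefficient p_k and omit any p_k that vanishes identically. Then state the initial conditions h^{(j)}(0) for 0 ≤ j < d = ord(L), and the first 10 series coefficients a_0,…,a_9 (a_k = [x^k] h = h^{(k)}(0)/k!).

f: a_k = 2, 2, 2, 2, 2, 2, 2, 2, 2, 2, …
g: a_k = 0, 16, -32, 256/3, -256, 4096/5, -8192/3, 65536/7, -32768, 1048576/9, …
h₀=f+g: left-lcm gives L₀, ord ≤ 3.
L = (44 + 16·x)·Dx + (-13 + 56·x + 32·x^2)·Dx^2 + (-3 - 11·x + 6·x^2 + 8·x^3)·Dx^3  (order 3).
h: a_k = 2, 18, -30, 262/3, -254, 4106/5, -8186/3, 65550/7, -32766, 1048594/9, …
ICs: h(0) = 2, h′(0) = 18, h′′(0) = -60.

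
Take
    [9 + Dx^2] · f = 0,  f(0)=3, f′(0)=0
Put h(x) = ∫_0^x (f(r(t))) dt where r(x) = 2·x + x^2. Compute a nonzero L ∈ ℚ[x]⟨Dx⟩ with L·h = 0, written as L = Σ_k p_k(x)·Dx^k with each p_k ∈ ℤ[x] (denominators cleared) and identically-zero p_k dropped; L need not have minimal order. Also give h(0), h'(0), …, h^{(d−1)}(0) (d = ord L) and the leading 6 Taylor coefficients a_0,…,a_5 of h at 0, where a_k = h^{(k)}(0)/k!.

L = (36 + 108·x + 108·x^2 + 36·x^3)·Dx - Dx^2 + (1 + x)·Dx^3  (order 3).
h: a_k = 0, 3, 0, -18, -27/2, 297/10, …
ICs: h(0) = 0, h′(0) = 3, h′′(0) = 0.

f: a_k = 3, 0, -27/2, 0, 81/8, 0, …
h₀=f(r): pull back L_f along r ⇒ L₀.
h=∫₀ˣh₀: take L = L₀·Dx.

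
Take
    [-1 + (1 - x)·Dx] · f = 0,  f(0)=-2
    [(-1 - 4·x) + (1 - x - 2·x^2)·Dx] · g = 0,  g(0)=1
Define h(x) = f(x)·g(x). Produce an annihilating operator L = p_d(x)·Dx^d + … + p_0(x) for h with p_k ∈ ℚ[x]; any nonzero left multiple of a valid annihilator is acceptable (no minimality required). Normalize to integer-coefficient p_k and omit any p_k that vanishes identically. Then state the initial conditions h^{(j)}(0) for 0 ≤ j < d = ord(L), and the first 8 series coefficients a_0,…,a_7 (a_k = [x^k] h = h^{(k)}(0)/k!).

f: a_k = -2, -2, -2, -2, -2, -2, -2, -2, …
g: a_k = 1, 1, 3, 5, 11, 21, 43, 85, …
f·g: L₀ = L_f ⊗_s L_g, ord ≤ 1·1.
L = (-2 - 2·x + 6·x^2) + (1 - 2·x - x^2 + 2·x^3)·Dx  (order 1).
h: a_k = -2, -4, -10, -20, -42, -84, -170, -340, …
ICs: h(0) = -2.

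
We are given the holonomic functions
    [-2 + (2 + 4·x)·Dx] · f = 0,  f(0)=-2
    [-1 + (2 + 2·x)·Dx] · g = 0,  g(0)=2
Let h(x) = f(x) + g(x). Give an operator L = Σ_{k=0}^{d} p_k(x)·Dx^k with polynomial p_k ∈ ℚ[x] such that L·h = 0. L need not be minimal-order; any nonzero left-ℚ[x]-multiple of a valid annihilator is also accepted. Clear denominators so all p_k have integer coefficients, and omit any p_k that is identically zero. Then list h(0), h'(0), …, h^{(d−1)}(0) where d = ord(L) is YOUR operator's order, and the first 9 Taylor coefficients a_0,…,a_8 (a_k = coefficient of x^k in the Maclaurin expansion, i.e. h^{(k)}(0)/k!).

f: a_k = -2, -2, 1, -1, 5/4, -7/4, 21/8, -33/8, 429/64, …
g: a_k = 2, 1, -1/4, 1/8, -5/64, 7/128, -21/512, 33/1024, -429/16384, …
L₀ := lclm(L_f,L_g); ord L₀ ≤ 1+1.
L = -1 + (3 + 4·x)·Dx + (2 + 6·x + 4·x^2)·Dx^2  (order 2).
h: a_k = 0, -1, 3/4, -7/8, 75/64, -217/128, 1323/512, -4191/1024, 109395/16384, …
ICs: h(0) = 0, h′(0) = -1.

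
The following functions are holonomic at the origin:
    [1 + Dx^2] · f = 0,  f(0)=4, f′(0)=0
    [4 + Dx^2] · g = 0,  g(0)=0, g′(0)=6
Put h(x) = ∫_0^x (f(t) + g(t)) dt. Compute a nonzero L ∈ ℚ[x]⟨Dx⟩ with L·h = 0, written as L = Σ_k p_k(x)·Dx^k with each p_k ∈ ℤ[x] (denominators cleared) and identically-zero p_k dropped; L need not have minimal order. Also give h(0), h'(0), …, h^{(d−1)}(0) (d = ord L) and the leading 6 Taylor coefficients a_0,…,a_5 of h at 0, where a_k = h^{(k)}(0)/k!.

L = 4·Dx + 5·Dx^3 + Dx^5  (order 5).
h: a_k = 0, 4, 3, -2/3, -1, 1/30, …
ICs: h(0) = 0, h′(0) = 4, h′′(0) = 6, h′′′(0) = -4, h′′′′(0) = -24.

f: a_k = 4, 0, -2, 0, 1/6, 0, …
g: a_k = 0, 6, 0, -4, 0, 4/5, …
h₀=f+g: left-lcm gives L₀, ord ≤ 4.
∫: right-multiply L₀ by Dx.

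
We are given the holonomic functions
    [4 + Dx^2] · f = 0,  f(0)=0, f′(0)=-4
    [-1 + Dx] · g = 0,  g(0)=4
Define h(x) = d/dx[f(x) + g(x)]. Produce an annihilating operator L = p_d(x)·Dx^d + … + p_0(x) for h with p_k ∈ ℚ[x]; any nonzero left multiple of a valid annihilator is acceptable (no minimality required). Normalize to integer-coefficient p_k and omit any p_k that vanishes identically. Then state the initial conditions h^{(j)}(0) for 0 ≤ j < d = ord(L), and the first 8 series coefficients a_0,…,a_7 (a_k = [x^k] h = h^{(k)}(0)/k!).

L = 4 - 4·Dx + Dx^2 - Dx^3  (order 3).
h: a_k = 0, 4, 10, 2/3, -5/2, 1/30, 13/36, 1/1260, …
ICs: h(0) = 0, h′(0) = 4, h′′(0) = 20.

f: a_k = 0, -4, 0, 8/3, 0, -8/15, 0, 16/315, …
g: a_k = 4, 4, 2, 2/3, 1/6, 1/30, 1/180, 1/1260, …
f+g: L₀ = lclm(L_f,L_g), ord ≤ 2+1.
Differentiate: ansatz ord ≤ ord L₀ ⇒ L.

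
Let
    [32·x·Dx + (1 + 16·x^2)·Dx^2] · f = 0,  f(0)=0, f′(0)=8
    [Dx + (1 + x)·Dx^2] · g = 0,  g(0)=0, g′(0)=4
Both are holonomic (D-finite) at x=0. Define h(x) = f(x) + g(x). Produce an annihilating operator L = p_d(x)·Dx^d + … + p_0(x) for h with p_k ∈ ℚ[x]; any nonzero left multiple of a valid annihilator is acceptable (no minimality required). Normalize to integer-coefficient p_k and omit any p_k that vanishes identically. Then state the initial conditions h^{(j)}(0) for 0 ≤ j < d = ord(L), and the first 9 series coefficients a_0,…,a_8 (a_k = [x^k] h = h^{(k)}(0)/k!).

L = (-32 - 96·x + 1536·x^2 + 512·x^3)·Dx + (-34 - 64·x + 1440·x^2 + 3072·x^3 + 1024·x^4)·Dx^2 + (-1 + 31·x + 32·x^2 + 512·x^3 + 768·x^4 + 256·x^5)·Dx^3  (order 3).
h: a_k = 0, 12, -2, -124/3, -1, 2052/5, -2/3, -32764/7, -1/2, …
ICs: h(0) = 0, h′(0) = 12, h′′(0) = -4.

f: a_k = 0, 8, 0, -128/3, 0, 2048/5, 0, -32768/7, 0, …
g: a_k = 0, 4, -2, 4/3, -1, 4/5, -2/3, 4/7, -1/2, …
f+g: L₀ = lclm(L_f,L_g), ord ≤ 2+2.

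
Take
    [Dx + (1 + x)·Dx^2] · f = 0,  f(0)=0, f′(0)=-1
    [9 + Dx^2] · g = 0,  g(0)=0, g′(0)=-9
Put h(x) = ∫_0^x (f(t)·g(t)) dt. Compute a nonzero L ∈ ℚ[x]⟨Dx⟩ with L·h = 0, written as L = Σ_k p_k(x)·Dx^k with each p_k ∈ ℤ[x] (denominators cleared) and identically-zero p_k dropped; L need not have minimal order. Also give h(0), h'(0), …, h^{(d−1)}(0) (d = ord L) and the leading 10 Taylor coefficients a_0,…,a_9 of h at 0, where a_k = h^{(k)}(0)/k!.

L = (2493 + 10854·x + 17091·x^2 + 11664·x^3 + 2916·x^4)·Dx + (612 + 1908·x + 1944·x^2 + 648·x^3)·Dx^2 + (592 + 2484·x + 3834·x^2 + 2592·x^3 + 648·x^4)·Dx^3 + (68 + 212·x + 216·x^2 + 72·x^3)·Dx^4 + (35 + 142·x + 215·x^2 + 144·x^3 + 36·x^4)·Dx^5  (order 5).
h: a_k = 0, 0, 0, 3, -9/8, -21/10, 3/4, 27/56, -93/640, -43/560, …
ICs: h(0) = 0, h′(0) = 0, h′′(0) = 0, h′′′(0) = 18, h′′′′(0) = -27.

f: a_k = 0, -1, 1/2, -1/3, 1/4, -1/5, 1/6, -1/7, 1/8, -1/9, …
g: a_k = 0, -9, 0, 27/2, 0, -243/40, 0, 729/560, 0, -729/4480, …
f·g: L₀ = L_f ⊗_s L_g, ord ≤ 2·2.
h=∫₀ˣh₀: take L = L₀·Dx.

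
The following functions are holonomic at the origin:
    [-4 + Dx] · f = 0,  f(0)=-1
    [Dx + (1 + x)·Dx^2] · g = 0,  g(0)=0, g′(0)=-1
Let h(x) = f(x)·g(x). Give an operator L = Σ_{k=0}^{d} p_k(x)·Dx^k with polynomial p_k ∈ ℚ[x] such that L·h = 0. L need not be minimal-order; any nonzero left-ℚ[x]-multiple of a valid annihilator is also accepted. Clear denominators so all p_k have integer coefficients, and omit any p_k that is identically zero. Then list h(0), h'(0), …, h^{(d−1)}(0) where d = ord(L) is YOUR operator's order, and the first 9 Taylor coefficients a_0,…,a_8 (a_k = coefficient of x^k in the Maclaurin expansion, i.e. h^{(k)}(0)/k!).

L = (12 + 16·x) + (-7 - 8·x)·Dx + (1 + x)·Dx^2  (order 2).
h: a_k = 0, 1, 7/2, 19/3, 31/4, 36/5, 97/18, 1067/315, 659/360, …
ICs: h(0) = 0, h′(0) = 1.

f: a_k = -1, -4, -8, -32/3, -32/3, -128/15, -256/45, -1024/315, -512/315, …
g: a_k = 0, -1, 1/2, -1/3, 1/4, -1/5, 1/6, -1/7, 1/8, …
Product ⇒ symmetric product L₀, ord ≤ 2.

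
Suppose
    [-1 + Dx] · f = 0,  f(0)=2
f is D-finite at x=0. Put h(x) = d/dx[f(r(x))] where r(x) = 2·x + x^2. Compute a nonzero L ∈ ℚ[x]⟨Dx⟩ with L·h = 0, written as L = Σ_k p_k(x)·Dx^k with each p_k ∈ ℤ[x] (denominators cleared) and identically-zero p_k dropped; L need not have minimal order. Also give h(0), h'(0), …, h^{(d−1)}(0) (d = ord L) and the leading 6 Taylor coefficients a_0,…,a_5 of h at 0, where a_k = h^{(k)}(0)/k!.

f: a_k = 2, 2, 1, 1/3, 1/12, 1/60, …
Substitute x→r, Dx→(1/r')Dx; clear ⇒ L₀.
h=h₀': d/dx-closure on L₀ ⇒ L.
L = (3 + 4·x + 2·x^2) + (-1 - x)·Dx  (order 1).
h: a_k = 4, 12, 20, 76/3, 26, 346/15, …
ICs: h(0) = 4.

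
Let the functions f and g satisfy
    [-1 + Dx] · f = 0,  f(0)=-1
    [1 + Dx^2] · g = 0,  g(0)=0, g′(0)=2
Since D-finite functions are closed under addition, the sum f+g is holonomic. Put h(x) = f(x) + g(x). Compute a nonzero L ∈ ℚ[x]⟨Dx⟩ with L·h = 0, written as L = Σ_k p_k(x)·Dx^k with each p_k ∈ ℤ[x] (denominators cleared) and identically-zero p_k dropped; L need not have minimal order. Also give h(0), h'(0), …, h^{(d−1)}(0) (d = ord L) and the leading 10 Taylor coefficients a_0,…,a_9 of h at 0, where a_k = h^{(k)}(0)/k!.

L = -1 + Dx - Dx^2 + Dx^3  (order 3).
h: a_k = -1, 1, -1/2, -1/2, -1/24, 1/120, -1/720, -1/1680, -1/40320, 1/362880, …
ICs: h(0) = -1, h′(0) = 1, h′′(0) = -1.

f: a_k = -1, -1, -1/2, -1/6, -1/24, -1/120, -1/720, -1/5040, -1/40320, -1/362880, …
g: a_k = 0, 2, 0, -1/3, 0, 1/60, 0, -1/2520, 0, 1/181440, …
Weyl lclm of L_f,L_g ⇒ L₀ (ord ≤ 3).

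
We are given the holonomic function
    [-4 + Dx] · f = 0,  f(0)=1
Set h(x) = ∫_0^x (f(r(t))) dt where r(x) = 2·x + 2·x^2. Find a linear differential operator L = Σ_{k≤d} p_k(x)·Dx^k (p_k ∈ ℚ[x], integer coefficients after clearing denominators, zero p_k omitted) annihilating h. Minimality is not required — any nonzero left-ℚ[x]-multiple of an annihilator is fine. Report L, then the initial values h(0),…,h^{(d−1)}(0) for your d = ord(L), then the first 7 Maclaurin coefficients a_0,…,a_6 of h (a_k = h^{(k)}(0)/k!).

f: a_k = 1, 4, 8, 32/3, 32/3, 128/15, 256/45, …
L₀ from L_f via x↦r, Dx↦r'^{-1}Dx.
h=∫h₀ ⇒ L = L₀·Dx.
L = (-8 - 16·x)·Dx + Dx^2  (order 2).
h: a_k = 0, 1, 4, 40/3, 112/3, 1376/15, 9088/45, …
ICs: h(0) = 0, h′(0) = 1.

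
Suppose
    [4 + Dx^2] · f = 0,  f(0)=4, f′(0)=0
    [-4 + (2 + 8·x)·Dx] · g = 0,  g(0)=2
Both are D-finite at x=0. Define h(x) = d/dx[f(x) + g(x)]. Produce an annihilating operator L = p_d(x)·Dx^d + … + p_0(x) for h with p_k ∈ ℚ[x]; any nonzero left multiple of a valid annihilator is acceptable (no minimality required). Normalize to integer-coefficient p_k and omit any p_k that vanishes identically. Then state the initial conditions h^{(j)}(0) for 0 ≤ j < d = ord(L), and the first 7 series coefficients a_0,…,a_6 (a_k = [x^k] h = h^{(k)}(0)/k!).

L = (-32 - 16·x - 32·x^2) + (-4 - 24·x - 48·x^2 - 64·x^3)·Dx + (-8 - 4·x - 8·x^2)·Dx^2 + (-1 - 6·x - 12·x^2 - 16·x^3)·Dx^3  (order 3).
h: a_k = 4, -24, 24, -208/3, 280, -15152/15, 3696, …
ICs: h(0) = 4, h′(0) = -24, h′′(0) = 48.

f: a_k = 4, 0, -8, 0, 8/3, 0, -16/45, …
g: a_k = 2, 4, -4, 8, -20, 56, -168, …
Weyl lclm of L_f,L_g ⇒ L₀ (ord ≤ 3).
Differentiate: ansatz ord ≤ ord L₀ ⇒ L.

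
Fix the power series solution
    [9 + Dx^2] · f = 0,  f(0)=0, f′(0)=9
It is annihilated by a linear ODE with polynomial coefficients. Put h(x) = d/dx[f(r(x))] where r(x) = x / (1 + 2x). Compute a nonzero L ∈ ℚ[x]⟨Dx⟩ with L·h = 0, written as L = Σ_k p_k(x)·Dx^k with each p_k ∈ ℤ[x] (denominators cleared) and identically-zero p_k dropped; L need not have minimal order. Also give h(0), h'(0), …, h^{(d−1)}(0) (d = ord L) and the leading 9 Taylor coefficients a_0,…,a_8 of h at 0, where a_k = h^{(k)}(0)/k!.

f: a_k = 0, 9, 0, -27/2, 0, 243/40, 0, -729/560, 0, …
Substitute x→r, Dx→(1/r')Dx; clear ⇒ L₀.
h₀' ⇒ L via d/dx closure of L₀.
L = (33 + 96·x + 96·x^2) + (12 + 72·x + 144·x^2 + 96·x^3)·Dx + (1 + 8·x + 24·x^2 + 32·x^3 + 16·x^4)·Dx^2  (order 2).
h: a_k = 9, -36, 135/2, 36, -6957/8, 8775/2, -1288449/80, 249489/5, -122811795/896, …
ICs: h(0) = 9, h′(0) = -36.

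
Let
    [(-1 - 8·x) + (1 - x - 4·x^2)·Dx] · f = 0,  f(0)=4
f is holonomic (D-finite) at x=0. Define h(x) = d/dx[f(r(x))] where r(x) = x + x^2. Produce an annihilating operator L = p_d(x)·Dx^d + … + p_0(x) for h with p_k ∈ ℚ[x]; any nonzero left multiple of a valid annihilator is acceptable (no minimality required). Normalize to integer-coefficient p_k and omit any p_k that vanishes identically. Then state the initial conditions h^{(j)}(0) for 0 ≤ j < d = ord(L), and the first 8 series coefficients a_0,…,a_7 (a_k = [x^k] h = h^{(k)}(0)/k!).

L = (12 + 78·x + 246·x^2 + 656·x^3 + 1128·x^4 + 960·x^5 + 320·x^6) + (-1 - 9·x - 9·x^2 + 66·x^3 + 220·x^4 + 312·x^5 + 224·x^6 + 64·x^7)·Dx  (order 1).
h: a_k = 4, 48, 228, 976, 4160, 16536, 64204, 244672, …
ICs: h(0) = 4.

f: a_k = 4, 4, 20, 36, 116, 260, 724, 1764, …
Change of var in L_f (x↦r) gives L₀.
h=h₀': d/dx-closure on L₀ ⇒ L.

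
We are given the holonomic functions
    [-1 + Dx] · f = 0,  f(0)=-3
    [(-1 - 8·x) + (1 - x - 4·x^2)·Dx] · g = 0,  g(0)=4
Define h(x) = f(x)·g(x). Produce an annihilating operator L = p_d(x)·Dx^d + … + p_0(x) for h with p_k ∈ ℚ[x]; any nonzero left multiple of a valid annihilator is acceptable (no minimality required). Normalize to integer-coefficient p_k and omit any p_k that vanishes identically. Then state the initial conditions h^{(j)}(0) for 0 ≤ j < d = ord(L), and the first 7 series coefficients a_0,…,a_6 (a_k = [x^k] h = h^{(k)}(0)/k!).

L = (2 + 7·x - 4·x^2) + (-1 + x + 4·x^2)·Dx  (order 1).
h: a_k = -12, -24, -78, -176, -977/2, -5963/5, -188797/60, …
ICs: h(0) = -12.

f: a_k = -3, -3, -3/2, -1/2, -1/8, -1/40, -1/240, …
g: a_k = 4, 4, 20, 36, 116, 260, 724, …
h₀=f·g: eliminate ⇒ L₀, order ≤ 1·1.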